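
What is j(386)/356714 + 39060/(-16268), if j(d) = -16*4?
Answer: -248826607/103625417 ≈ -2.4012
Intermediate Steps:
j(d) = -64
j(386)/356714 + 39060/(-16268) = -64/356714 + 39060/(-16268) = -64*1/356714 + 39060*(-1/16268) = -32/178357 - 1395/581 = -248826607/103625417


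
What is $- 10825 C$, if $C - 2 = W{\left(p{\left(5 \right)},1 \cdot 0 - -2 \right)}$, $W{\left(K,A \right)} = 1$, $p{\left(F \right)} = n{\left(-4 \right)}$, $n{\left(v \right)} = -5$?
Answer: $-32475$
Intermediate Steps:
$p{\left(F \right)} = -5$
$C = 3$ ($C = 2 + 1 = 3$)
$- 10825 C = \left(-10825\right) 3 = -32475$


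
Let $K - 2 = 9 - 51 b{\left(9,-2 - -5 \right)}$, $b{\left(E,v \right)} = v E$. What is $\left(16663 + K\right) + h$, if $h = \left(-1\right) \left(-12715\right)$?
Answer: $28012$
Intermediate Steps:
$b{\left(E,v \right)} = E v$
$h = 12715$
$K = -1366$ ($K = 2 + \left(9 - 51 \cdot 9 \left(-2 - -5\right)\right) = 2 + \left(9 - 51 \cdot 9 \left(-2 + 5\right)\right) = 2 + \left(9 - 51 \cdot 9 \cdot 3\right) = 2 + \left(9 - 1377\right) = 2 - 1368 = -1366$)
$\left(16663 + K\right) + h = \left(16663 - 1366\right) + 12715 = 15297 + 12715 = 28012$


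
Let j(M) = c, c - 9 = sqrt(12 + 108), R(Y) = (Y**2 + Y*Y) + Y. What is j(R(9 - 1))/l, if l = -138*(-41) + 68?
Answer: 9/5726 + sqrt(30)/2863 ≈ 0.0034849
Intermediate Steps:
R(Y) = Y + 2*Y**2 (R(Y) = (Y**2 + Y**2) + Y = 2*Y**2 + Y = Y + 2*Y**2)
l = 5726 (l = 5658 + 68 = 5726)
c = 9 + 2*sqrt(30) (c = 9 + sqrt(12 + 108) = 9 + sqrt(120) = 9 + 2*sqrt(30) ≈ 19.954)
j(M) = 9 + 2*sqrt(30)
j(R(9 - 1))/l = (9 + 2*sqrt(30))/5726 = (9 + 2*sqrt(30))*(1/5726) = 9/5726 + sqrt(30)/2863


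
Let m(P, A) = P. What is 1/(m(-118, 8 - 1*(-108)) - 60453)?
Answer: -1/60571 ≈ -1.6510e-5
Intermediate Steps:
1/(m(-118, 8 - 1*(-108)) - 60453) = 1/(-118 - 60453) = 1/(-60571) = -1/60571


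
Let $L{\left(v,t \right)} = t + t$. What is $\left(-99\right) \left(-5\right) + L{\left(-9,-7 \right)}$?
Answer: $481$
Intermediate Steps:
$L{\left(v,t \right)} = 2 t$
$\left(-99\right) \left(-5\right) + L{\left(-9,-7 \right)} = \left(-99\right) \left(-5\right) + 2 \left(-7\right) = 495 - 14 = 481$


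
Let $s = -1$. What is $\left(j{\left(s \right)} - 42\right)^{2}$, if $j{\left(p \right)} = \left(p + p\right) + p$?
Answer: $2025$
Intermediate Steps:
$j{\left(p \right)} = 3 p$ ($j{\left(p \right)} = 2 p + p = 3 p$)
$\left(j{\left(s \right)} - 42\right)^{2} = \left(3 \left(-1\right) - 42\right)^{2} = \left(-3 - 42\right)^{2} = \left(-45\right)^{2} = 2025$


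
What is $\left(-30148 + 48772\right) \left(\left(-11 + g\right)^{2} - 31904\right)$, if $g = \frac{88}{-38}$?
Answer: $- \frac{213306911040}{361} \approx -5.9088 \cdot 10^{8}$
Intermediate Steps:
$g = - \frac{44}{19}$ ($g = 88 \left(- \frac{1}{38}\right) = - \frac{44}{19} \approx -2.3158$)
$\left(-30148 + 48772\right) \left(\left(-11 + g\right)^{2} - 31904\right) = \left(-30148 + 48772\right) \left(\left(-11 - \frac{44}{19}\right)^{2} - 31904\right) = 18624 \left(\left(- \frac{253}{19}\right)^{2} - 31904\right) = 18624 \left(\frac{64009}{361} - 31904\right) = 18624 \left(- \frac{11453335}{361}\right) = - \frac{213306911040}{361}$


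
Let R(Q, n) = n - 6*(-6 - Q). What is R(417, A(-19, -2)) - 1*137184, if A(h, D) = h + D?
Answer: -134667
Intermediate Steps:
A(h, D) = D + h
R(Q, n) = 36 + n + 6*Q (R(Q, n) = n + (36 + 6*Q) = 36 + n + 6*Q)
R(417, A(-19, -2)) - 1*137184 = (36 + (-2 - 19) + 6*417) - 1*137184 = (36 - 21 + 2502) - 137184 = 2517 - 137184 = -134667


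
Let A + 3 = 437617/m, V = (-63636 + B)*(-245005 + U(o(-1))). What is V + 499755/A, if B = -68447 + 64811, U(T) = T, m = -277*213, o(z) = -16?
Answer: 2026156874360937/122924 ≈ 1.6483e+10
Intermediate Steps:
m = -59001
B = -3636
V = 16483052712 (V = (-63636 - 3636)*(-245005 - 16) = -67272*(-245021) = 16483052712)
A = -614620/59001 (A = -3 + 437617/(-59001) = -3 + 437617*(-1/59001) = -3 - 437617/59001 = -614620/59001 ≈ -10.417)
V + 499755/A = 16483052712 + 499755/(-614620/59001) = 16483052712 + 499755*(-59001/614620) = 16483052712 - 5897208951/122924 = 2026156874360937/122924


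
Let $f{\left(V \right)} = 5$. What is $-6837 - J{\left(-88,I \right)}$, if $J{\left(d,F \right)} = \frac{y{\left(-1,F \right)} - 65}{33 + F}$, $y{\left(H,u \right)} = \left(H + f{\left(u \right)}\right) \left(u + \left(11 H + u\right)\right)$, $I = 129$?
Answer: $- \frac{1108517}{162} \approx -6842.7$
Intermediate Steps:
$y{\left(H,u \right)} = \left(5 + H\right) \left(2 u + 11 H\right)$ ($y{\left(H,u \right)} = \left(H + 5\right) \left(u + \left(11 H + u\right)\right) = \left(5 + H\right) \left(u + \left(u + 11 H\right)\right) = \left(5 + H\right) \left(2 u + 11 H\right)$)
$J{\left(d,F \right)} = \frac{-109 + 8 F}{33 + F}$ ($J{\left(d,F \right)} = \frac{\left(10 F + 11 \left(-1\right)^{2} + 55 \left(-1\right) + 2 \left(-1\right) F\right) - 65}{33 + F} = \frac{\left(10 F + 11 \cdot 1 - 55 - 2 F\right) - 65}{33 + F} = \frac{\left(10 F + 11 - 55 - 2 F\right) - 65}{33 + F} = \frac{\left(-44 + 8 F\right) - 65}{33 + F} = \frac{-109 + 8 F}{33 + F}$)
$-6837 - J{\left(-88,I \right)} = -6837 - \frac{-109 + 8 \cdot 129}{33 + 129} = -6837 - \frac{-109 + 1032}{162} = -6837 - \frac{1}{162} \cdot 923 = -6837 - \frac{923}{162} = - \frac{1108517}{162}$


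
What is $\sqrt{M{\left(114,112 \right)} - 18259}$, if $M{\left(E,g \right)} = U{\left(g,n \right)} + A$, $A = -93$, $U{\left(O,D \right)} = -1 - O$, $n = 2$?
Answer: $i \sqrt{18465} \approx 135.89 i$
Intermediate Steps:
$M{\left(E,g \right)} = -94 - g$ ($M{\left(E,g \right)} = \left(-1 - g\right) - 93 = -94 - g$)
$\sqrt{M{\left(114,112 \right)} - 18259} = \sqrt{\left(-94 - 112\right) - 18259} = \sqrt{-206 - 18259} = \sqrt{-18465} = i \sqrt{18465}$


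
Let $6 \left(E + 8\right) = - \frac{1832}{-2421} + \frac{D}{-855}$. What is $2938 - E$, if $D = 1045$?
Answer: $\frac{42794723}{14526} \approx 2946.1$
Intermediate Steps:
$E = - \frac{117335}{14526}$ ($E = -8 + \frac{- \frac{1832}{-2421} + \frac{1045}{-855}}{6} = -8 + \frac{\left(-1832\right) \left(- \frac{1}{2421}\right) + 1045 \left(- \frac{1}{855}\right)}{6} = -8 + \frac{\frac{1832}{2421} - \frac{11}{9}}{6} = -8 + \frac{1}{6} \left(- \frac{1127}{2421}\right) = -8 - \frac{1127}{14526} = - \frac{117335}{14526} \approx -8.0776$)
$2938 - E = 2938 - - \frac{117335}{14526} = 2938 + \frac{117335}{14526} = \frac{42794723}{14526}$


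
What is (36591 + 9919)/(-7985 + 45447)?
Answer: 23255/18731 ≈ 1.2415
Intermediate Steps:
(36591 + 9919)/(-7985 + 45447) = 46510/37462 = 46510*(1/37462) = 23255/18731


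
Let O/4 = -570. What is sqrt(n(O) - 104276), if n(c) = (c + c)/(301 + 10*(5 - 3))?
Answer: 2*I*sqrt(298504641)/107 ≈ 322.94*I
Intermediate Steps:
O = -2280 (O = 4*(-570) = -2280)
n(c) = 2*c/321 (n(c) = (2*c)/(301 + 10*2) = (2*c)/(301 + 20) = (2*c)/321 = (2*c)*(1/321) = 2*c/321)
sqrt(n(O) - 104276) = sqrt((2/321)*(-2280) - 104276) = sqrt(-1520/107 - 104276) = sqrt(-11159052/107) = 2*I*sqrt(298504641)/107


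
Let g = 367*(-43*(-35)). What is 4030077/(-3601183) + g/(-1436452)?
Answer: -7778071579109/5172926522716 ≈ -1.5036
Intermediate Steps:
g = 552335 (g = 367*1505 = 552335)
4030077/(-3601183) + g/(-1436452) = 4030077/(-3601183) + 552335/(-1436452) = 4030077*(-1/3601183) + 552335*(-1/1436452) = -4030077/3601183 - 552335/1436452 = -7778071579109/5172926522716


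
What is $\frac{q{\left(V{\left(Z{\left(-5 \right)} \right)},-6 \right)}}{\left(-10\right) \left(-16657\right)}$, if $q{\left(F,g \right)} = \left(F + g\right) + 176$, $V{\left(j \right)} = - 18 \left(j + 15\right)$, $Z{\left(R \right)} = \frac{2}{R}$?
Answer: $- \frac{232}{416425} \approx -0.00055712$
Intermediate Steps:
$V{\left(j \right)} = -270 - 18 j$ ($V{\left(j \right)} = - 18 \left(15 + j\right) = -270 - 18 j$)
$q{\left(F,g \right)} = 176 + F + g$
$\frac{q{\left(V{\left(Z{\left(-5 \right)} \right)},-6 \right)}}{\left(-10\right) \left(-16657\right)} = \frac{176 - \left(270 + 18 \frac{2}{-5}\right) - 6}{\left(-10\right) \left(-16657\right)} = \frac{176 - \left(270 + 18 \cdot 2 \left(- \frac{1}{5}\right)\right) - 6}{166570} = \left(176 - \frac{1314}{5} - 6\right) \frac{1}{166570} = \left(- \frac{464}{5}\right) \frac{1}{166570} = - \frac{232}{416425}$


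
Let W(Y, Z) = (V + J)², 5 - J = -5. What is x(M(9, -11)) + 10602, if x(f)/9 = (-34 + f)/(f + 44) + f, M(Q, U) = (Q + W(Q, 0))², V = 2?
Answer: 5189960574/23453 ≈ 2.2129e+5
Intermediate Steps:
J = 10 (J = 5 - 1*(-5) = 5 + 5 = 10)
W(Y, Z) = 144 (W(Y, Z) = (2 + 10)² = 12² = 144)
M(Q, U) = (144 + Q)² (M(Q, U) = (Q + 144)² = (144 + Q)²)
x(f) = 9*f + 9*(-34 + f)/(44 + f) (x(f) = 9*((-34 + f)/(f + 44) + f) = 9*((-34 + f)/(44 + f) + f) = 9*(f + (-34 + f)/(44 + f)) = 9*f + 9*(-34 + f)/(44 + f))
x(M(9, -11)) + 10602 = 9*(-34 + ((144 + 9)²)² + 45*(144 + 9)²)/(44 + (144 + 9)²) + 10602 = 9*(-34 + (153²)² + 45*153²)/(44 + 153²) + 10602 = 9*(-34 + 23409² + 45*23409)/(44 + 23409) + 10602 = 9*(-34 + 547981281 + 1053405)/23453 + 10602 = 9*(1/23453)*549034652 + 10602 = 4941311868/23453 + 10602 = 5189960574/23453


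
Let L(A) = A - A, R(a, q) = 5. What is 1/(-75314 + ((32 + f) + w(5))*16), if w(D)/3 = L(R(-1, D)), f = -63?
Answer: -1/75810 ≈ -1.3191e-5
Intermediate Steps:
L(A) = 0
w(D) = 0 (w(D) = 3*0 = 0)
1/(-75314 + ((32 + f) + w(5))*16) = 1/(-75314 + ((32 - 63) + 0)*16) = 1/(-75314 + (-31 + 0)*16) = 1/(-75314 - 31*16) = 1/(-75314 - 496) = 1/(-75810) = -1/75810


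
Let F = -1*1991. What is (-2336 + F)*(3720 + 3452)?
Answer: -31033244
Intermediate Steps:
F = -1991
(-2336 + F)*(3720 + 3452) = (-2336 - 1991)*(3720 + 3452) = -4327*7172 = -31033244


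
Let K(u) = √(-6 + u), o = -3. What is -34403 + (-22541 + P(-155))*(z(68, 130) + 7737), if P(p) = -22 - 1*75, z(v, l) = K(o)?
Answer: -175184609 - 67914*I ≈ -1.7518e+8 - 67914.0*I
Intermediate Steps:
z(v, l) = 3*I (z(v, l) = √(-6 - 3) = √(-9) = 3*I)
P(p) = -97 (P(p) = -22 - 75 = -97)
-34403 + (-22541 + P(-155))*(z(68, 130) + 7737) = -34403 + (-22541 - 97)*(3*I + 7737) = -34403 - 22638*(7737 + 3*I) = -34403 + (-175150206 - 67914*I) = -175184609 - 67914*I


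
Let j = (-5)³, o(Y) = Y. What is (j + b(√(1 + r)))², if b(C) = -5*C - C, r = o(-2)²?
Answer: 15805 + 1500*√5 ≈ 19159.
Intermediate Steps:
r = 4 (r = (-2)² = 4)
j = -125
b(C) = -6*C
(j + b(√(1 + r)))² = (-125 - 6*√(1 + 4))² = (-125 - 6*√5)²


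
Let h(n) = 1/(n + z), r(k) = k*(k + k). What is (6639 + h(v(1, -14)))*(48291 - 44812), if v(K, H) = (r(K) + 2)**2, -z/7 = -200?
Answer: 32705470175/1416 ≈ 2.3097e+7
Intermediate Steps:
z = 1400 (z = -7*(-200) = 1400)
r(k) = 2*k**2 (r(k) = k*(2*k) = 2*k**2)
v(K, H) = (2 + 2*K**2)**2 (v(K, H) = (2*K**2 + 2)**2 = (2 + 2*K**2)**2)
h(n) = 1/(1400 + n) (h(n) = 1/(n + 1400) = 1/(1400 + n))
(6639 + h(v(1, -14)))*(48291 - 44812) = (6639 + 1/(1400 + 4*(1 + 1**2)**2))*(48291 - 44812) = (6639 + 1/(1400 + 4*(1 + 1)**2))*3479 = (6639 + 1/(1400 + 4*2**2))*3479 = (6639 + 1/(1400 + 4*4))*3479 = (6639 + 1/(1400 + 16))*3479 = (6639 + 1/1416)*3479 = (9400825/1416)*3479 = 32705470175/1416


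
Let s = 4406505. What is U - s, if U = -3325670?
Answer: -7732175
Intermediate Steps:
U - s = -3325670 - 1*4406505 = -3325670 - 4406505 = -7732175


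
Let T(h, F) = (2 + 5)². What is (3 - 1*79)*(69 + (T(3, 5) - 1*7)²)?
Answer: -139308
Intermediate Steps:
T(h, F) = 49 (T(h, F) = 7² = 49)
(3 - 1*79)*(69 + (T(3, 5) - 1*7)²) = (3 - 1*79)*(69 + (49 - 1*7)²) = (3 - 79)*(69 + (49 - 7)²) = -76*(69 + 42²) = -76*(69 + 1764) = -76*1833 = -139308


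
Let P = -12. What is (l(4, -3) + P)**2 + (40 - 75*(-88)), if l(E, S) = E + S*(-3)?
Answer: 6641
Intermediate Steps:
l(E, S) = E - 3*S
(l(4, -3) + P)**2 + (40 - 75*(-88)) = ((4 - 3*(-3)) - 12)**2 + (40 - 75*(-88)) = ((4 + 9) - 12)**2 + (40 + 6600) = (13 - 12)**2 + 6640 = 1**2 + 6640 = 1 + 6640 = 6641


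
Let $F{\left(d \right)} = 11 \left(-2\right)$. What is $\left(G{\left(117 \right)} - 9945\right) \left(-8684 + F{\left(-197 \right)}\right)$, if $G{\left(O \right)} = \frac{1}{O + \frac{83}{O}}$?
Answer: $\frac{596197427319}{6886} \approx 8.6581 \cdot 10^{7}$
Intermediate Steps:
$F{\left(d \right)} = -22$
$\left(G{\left(117 \right)} - 9945\right) \left(-8684 + F{\left(-197 \right)}\right) = \left(\frac{117}{83 + 117^{2}} - 9945\right) \left(-8684 - 22\right) = \left(\frac{117}{83 + 13689} - 9945\right) \left(-8706\right) = \left(\frac{117}{13772} - 9945\right) \left(-8706\right) = \left(- \frac{136962423}{13772}\right) \left(-8706\right) = \frac{596197427319}{6886}$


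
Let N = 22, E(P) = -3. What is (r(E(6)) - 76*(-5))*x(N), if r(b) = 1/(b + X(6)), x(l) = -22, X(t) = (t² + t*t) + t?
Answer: -627022/75 ≈ -8360.3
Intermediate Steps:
X(t) = t + 2*t² (X(t) = (t² + t²) + t = 2*t² + t = t + 2*t²)
r(b) = 1/(78 + b) (r(b) = 1/(b + 6*(1 + 2*6)) = 1/(b + 6*(1 + 12)) = 1/(b + 6*13) = 1/(b + 78) = 1/(78 + b))
(r(E(6)) - 76*(-5))*x(N) = (1/(78 - 3) - 76*(-5))*(-22) = (1/75 + 380)*(-22) = (28501/75)*(-22) = -627022/75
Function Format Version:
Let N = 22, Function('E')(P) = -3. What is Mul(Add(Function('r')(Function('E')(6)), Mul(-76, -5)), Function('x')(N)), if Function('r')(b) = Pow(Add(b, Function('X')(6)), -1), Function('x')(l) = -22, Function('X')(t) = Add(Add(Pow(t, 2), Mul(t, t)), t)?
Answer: Rational(-627022, 75) ≈ -8360.3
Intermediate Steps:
Function('X')(t) = Add(t, Mul(2, Pow(t, 2))) (Function('X')(t) = Add(Add(Pow(t, 2), Pow(t, 2)), t) = Add(Mul(2, Pow(t, 2)), t) = Add(t, Mul(2, Pow(t, 2))))
Function('r')(b) = Pow(Add(78, b), -1) (Function('r')(b) = Pow(Add(b, Mul(6, Add(1, Mul(2, 6)))), -1) = Pow(Add(b, Mul(6, Add(1, 12))), -1) = Pow(Add(b, Mul(6, 13)), -1) = Pow(Add(b, 78), -1) = Pow(Add(78, b), -1))
Mul(Add(Function('r')(Function('E')(6)), Mul(-76, -5)), Function('x')(N)) = Mul(Add(Pow(Add(78, -3), -1), Mul(-76, -5)), -22) = Mul(Add(Pow(75, -1), 380), -22) = Mul(Add(Rational(1, 75), 380), -22) = Mul(Rational(28501, 75), -22) = Rational(-627022, 75)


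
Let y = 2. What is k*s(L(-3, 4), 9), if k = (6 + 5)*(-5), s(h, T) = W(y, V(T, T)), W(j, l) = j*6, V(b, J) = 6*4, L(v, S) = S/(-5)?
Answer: -660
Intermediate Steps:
L(v, S) = -S/5 (L(v, S) = S*(-1/5) = -S/5)
V(b, J) = 24
W(j, l) = 6*j
s(h, T) = 12 (s(h, T) = 6*2 = 12)
k = -55 (k = 11*(-5) = -55)
k*s(L(-3, 4), 9) = -55*12 = -660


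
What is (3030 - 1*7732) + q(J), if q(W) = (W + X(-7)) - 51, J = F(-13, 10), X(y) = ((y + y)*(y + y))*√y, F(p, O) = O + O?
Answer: -4733 + 196*I*√7 ≈ -4733.0 + 518.57*I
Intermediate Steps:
F(p, O) = 2*O
X(y) = 4*y^(5/2) (X(y) = ((2*y)*(2*y))*√y = (4*y²)*√y = 4*y^(5/2))
J = 20 (J = 2*10 = 20)
q(W) = -51 + W + 196*I*√7 (q(W) = (W + 4*(-7)^(5/2)) - 51 = (W + 4*(49*I*√7)) - 51 = (W + 196*I*√7) - 51 = -51 + W + 196*I*√7)
(3030 - 1*7732) + q(J) = (3030 - 1*7732) + (-51 + 20 + 196*I*√7) = (3030 - 7732) + (-31 + 196*I*√7) = -4702 + (-31 + 196*I*√7) = -4733 + 196*I*√7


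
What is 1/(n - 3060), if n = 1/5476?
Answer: -5476/16756559 ≈ -0.00032680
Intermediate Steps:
n = 1/5476 ≈ 0.00018262
1/(n - 3060) = 1/(1/5476 - 3060) = 1/(-16756559/5476) = -5476/16756559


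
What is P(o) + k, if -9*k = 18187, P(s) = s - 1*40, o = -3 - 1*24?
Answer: -18790/9 ≈ -2087.8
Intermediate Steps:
o = -27 (o = -3 - 24 = -27)
P(s) = -40 + s (P(s) = s - 40 = -40 + s)
k = -18187/9 (k = -⅑*18187 = -18187/9 ≈ -2020.8)
P(o) + k = (-40 - 27) - 18187/9 = -67 - 18187/9 = -18790/9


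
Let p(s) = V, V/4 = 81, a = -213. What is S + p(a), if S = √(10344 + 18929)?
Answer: 324 + √29273 ≈ 495.09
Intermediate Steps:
V = 324 (V = 4*81 = 324)
p(s) = 324
S = √29273 ≈ 171.09
S + p(a) = √29273 + 324 = 324 + √29273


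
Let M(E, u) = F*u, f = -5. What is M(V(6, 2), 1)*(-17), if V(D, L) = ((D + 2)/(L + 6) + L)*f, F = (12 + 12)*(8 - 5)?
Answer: -1224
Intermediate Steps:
F = 72 (F = 24*3 = 72)
V(D, L) = -5*L - 5*(2 + D)/(6 + L) (V(D, L) = ((D + 2)/(L + 6) + L)*(-5) = ((2 + D)/(6 + L) + L)*(-5) = (L + (2 + D)/(6 + L))*(-5) = -5*L - 5*(2 + D)/(6 + L))
M(E, u) = 72*u
M(V(6, 2), 1)*(-17) = (72*1)*(-17) = 72*(-17) = -1224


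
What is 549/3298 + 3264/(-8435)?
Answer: -6133857/27818630 ≈ -0.22049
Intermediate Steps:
549/3298 + 3264/(-8435) = 549*(1/3298) + 3264*(-1/8435) = 549/3298 - 3264/8435 = -6133857/27818630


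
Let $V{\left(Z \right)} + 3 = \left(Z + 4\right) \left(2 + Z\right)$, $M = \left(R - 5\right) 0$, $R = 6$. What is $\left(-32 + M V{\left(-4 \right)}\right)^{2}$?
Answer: $1024$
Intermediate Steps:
$M = 0$ ($M = \left(6 - 5\right) 0 = 1 \cdot 0 = 0$)
$V{\left(Z \right)} = -3 + \left(2 + Z\right) \left(4 + Z\right)$ ($V{\left(Z \right)} = -3 + \left(Z + 4\right) \left(2 + Z\right) = -3 + \left(4 + Z\right) \left(2 + Z\right) = -3 + \left(2 + Z\right) \left(4 + Z\right)$)
$\left(-32 + M V{\left(-4 \right)}\right)^{2} = \left(-32 + 0 \left(5 + \left(-4\right)^{2} + 6 \left(-4\right)\right)\right)^{2} = \left(-32 + 0 \left(5 + 16 - 24\right)\right)^{2} = \left(-32 + 0 \left(-3\right)\right)^{2} = \left(-32 + 0\right)^{2} = \left(-32\right)^{2} = 1024$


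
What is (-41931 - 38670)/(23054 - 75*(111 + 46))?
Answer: -80601/11279 ≈ -7.1461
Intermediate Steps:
(-41931 - 38670)/(23054 - 75*(111 + 46)) = -80601/(23054 - 75*157) = -80601/(23054 - 11775) = -80601/11279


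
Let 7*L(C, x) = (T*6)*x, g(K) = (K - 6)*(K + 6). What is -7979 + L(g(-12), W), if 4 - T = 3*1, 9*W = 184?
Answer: -167191/21 ≈ -7961.5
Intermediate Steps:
g(K) = (-6 + K)*(6 + K)
W = 184/9 (W = (1/9)*184 = 184/9 ≈ 20.444)
T = 1 (T = 4 - 3 = 1)
L(C, x) = 6*x/7 (L(C, x) = ((1*6)*x)/7 = (6*x)/7 = 6*x/7)
-7979 + L(g(-12), W) = -7979 + (6/7)*(184/9) = -7979 + 368/21 = -167191/21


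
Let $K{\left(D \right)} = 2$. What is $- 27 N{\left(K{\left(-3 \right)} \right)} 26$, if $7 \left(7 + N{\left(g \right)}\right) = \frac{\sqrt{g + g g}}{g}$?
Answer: $4914 - \frac{351 \sqrt{6}}{7} \approx 4791.2$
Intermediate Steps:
$N{\left(g \right)} = -7 + \frac{\sqrt{g + g^{2}}}{7 g}$ ($N{\left(g \right)} = -7 + \frac{\sqrt{g + g g} \frac{1}{g}}{7} = -7 + \frac{\sqrt{g + g^{2}} \frac{1}{g}}{7} = -7 + \frac{\frac{1}{g} \sqrt{g + g^{2}}}{7} = -7 + \frac{\sqrt{g + g^{2}}}{7 g}$)
$- 27 N{\left(K{\left(-3 \right)} \right)} 26 = - 27 \left(-7 + \frac{\sqrt{2 + 2^{2}}}{7 \cdot 2}\right) 26 = - 27 \left(-7 + \frac{1}{7} \cdot \frac{1}{2} \sqrt{2 + 4}\right) 26 = - 27 \left(-7 + \frac{1}{7} \cdot \frac{1}{2} \sqrt{6}\right) 26 = - 27 \left(-7 + \frac{\sqrt{6}}{14}\right) 26 = \left(189 - \frac{27 \sqrt{6}}{14}\right) 26 = 4914 - \frac{351 \sqrt{6}}{7}$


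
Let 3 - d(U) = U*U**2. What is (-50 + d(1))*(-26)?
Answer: 1248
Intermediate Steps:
d(U) = 3 - U**3 (d(U) = 3 - U*U**2 = 3 - U**3)
(-50 + d(1))*(-26) = (-50 + (3 - 1*1**3))*(-26) = (-50 + (3 - 1*1))*(-26) = (-50 + (3 - 1))*(-26) = (-50 + 2)*(-26) = -48*(-26) = 1248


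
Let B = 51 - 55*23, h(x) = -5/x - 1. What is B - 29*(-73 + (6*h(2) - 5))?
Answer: 1657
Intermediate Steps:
h(x) = -1 - 5/x
B = -1214 (B = 51 - 1265 = -1214)
B - 29*(-73 + (6*h(2) - 5)) = -1214 - 29*(-73 + (6*((-5 - 1*2)/2) - 5)) = -1214 - 29*(-73 + (6*((-5 - 2)/2) - 5)) = -1214 - 29*(-73 + (6*((1/2)*(-7)) - 5)) = -1214 - 29*(-73 + (6*(-7/2) - 5)) = -1214 - 29*(-73 + (-21 - 5)) = -1214 - 29*(-73 - 26) = -1214 - 29*(-99) = -1214 + 2871 = 1657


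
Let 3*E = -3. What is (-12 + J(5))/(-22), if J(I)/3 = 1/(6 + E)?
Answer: 57/110 ≈ 0.51818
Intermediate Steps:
E = -1 (E = (⅓)*(-3) = -1)
J(I) = ⅗ (J(I) = 3/(6 - 1) = 3/5 = 3*(⅕) = ⅗)
(-12 + J(5))/(-22) = (-12 + ⅗)/(-22) = -1/22*(-57/5) = 57/110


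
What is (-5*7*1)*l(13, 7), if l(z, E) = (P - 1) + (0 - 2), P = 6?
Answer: -105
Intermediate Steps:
l(z, E) = 3 (l(z, E) = (6 - 1) + (0 - 2) = 5 - 2 = 3)
(-5*7*1)*l(13, 7) = (-5*7*1)*3 = -35*1*3 = -35*3 = -105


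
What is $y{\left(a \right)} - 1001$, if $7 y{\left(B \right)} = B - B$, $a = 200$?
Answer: $-1001$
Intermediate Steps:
$y{\left(B \right)} = 0$ ($y{\left(B \right)} = \frac{B - B}{7} = \frac{1}{7} \cdot 0 = 0$)
$y{\left(a \right)} - 1001 = 0 - 1001 = -1001$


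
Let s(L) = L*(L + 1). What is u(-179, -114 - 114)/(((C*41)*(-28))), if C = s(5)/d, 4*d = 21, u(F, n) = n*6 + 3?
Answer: 273/1312 ≈ 0.20808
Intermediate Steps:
u(F, n) = 3 + 6*n (u(F, n) = 6*n + 3 = 3 + 6*n)
d = 21/4 (d = (¼)*21 = 21/4 ≈ 5.2500)
s(L) = L*(1 + L)
C = 40/7 (C = (5*(1 + 5))/(21/4) = (5*6)*(4/21) = 30*(4/21) = 40/7 ≈ 5.7143)
u(-179, -114 - 114)/(((C*41)*(-28))) = (3 + 6*(-114 - 114))/((((40/7)*41)*(-28))) = (3 + 6*(-228))/(((1640/7)*(-28))) = (3 - 1368)/(-6560) = -1365*(-1/6560) = 273/1312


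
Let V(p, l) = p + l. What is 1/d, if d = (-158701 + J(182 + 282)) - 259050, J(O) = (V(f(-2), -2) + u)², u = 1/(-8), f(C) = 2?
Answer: -64/26736063 ≈ -2.3938e-6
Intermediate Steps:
u = -⅛ ≈ -0.12500
V(p, l) = l + p
J(O) = 1/64 (J(O) = ((-2 + 2) - ⅛)² = (0 - ⅛)² = (-⅛)² = 1/64)
d = -26736063/64 (d = (-158701 + 1/64) - 259050 = -10156863/64 - 259050 = -26736063/64 ≈ -4.1775e+5)
1/d = 1/(-26736063/64) = -64/26736063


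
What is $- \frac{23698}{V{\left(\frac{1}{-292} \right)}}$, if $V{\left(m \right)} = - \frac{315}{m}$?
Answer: $- \frac{11849}{45990} \approx -0.25764$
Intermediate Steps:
$- \frac{23698}{V{\left(\frac{1}{-292} \right)}} = - \frac{23698}{\left(-315\right) \frac{1}{\frac{1}{-292}}} = - \frac{23698}{\left(-315\right) \frac{1}{- \frac{1}{292}}} = - \frac{23698}{\left(-315\right) \left(-292\right)} = - \frac{23698}{91980} = \left(-23698\right) \frac{1}{91980} = - \frac{11849}{45990}$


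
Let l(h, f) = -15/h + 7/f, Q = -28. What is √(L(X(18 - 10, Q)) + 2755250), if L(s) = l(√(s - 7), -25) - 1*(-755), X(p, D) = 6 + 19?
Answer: √(275600472 - 250*√2)/10 ≈ 1660.1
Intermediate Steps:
X(p, D) = 25
L(s) = 18868/25 - 15/√(-7 + s) (L(s) = (-15/√(s - 7) + 7/(-25)) - 1*(-755) = (-15/√(-7 + s) + 7*(-1/25)) + 755 = (-15/√(-7 + s) - 7/25) + 755 = (-7/25 - 15/√(-7 + s)) + 755 = 18868/25 - 15/√(-7 + s))
√(L(X(18 - 10, Q)) + 2755250) = √((18868/25 - 15/√(-7 + 25)) + 2755250) = √((18868/25 - 5*√2/2) + 2755250) = √(68900118/25 - 5*√2/2)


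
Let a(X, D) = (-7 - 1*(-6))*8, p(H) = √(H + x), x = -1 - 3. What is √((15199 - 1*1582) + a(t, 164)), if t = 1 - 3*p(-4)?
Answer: √13609 ≈ 116.66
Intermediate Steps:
x = -4
p(H) = √(-4 + H) (p(H) = √(H - 4) = √(-4 + H))
t = 1 - 6*I*√2 (t = 1 - 3*√(-4 - 4) = 1 - 6*I*√2 ≈ 1.0 - 8.4853*I)
a(X, D) = -8 (a(X, D) = (-7 + 6)*8 = -1*8 = -8)
√((15199 - 1*1582) + a(t, 164)) = √((15199 - 1*1582) - 8) = √((15199 - 1582) - 8) = √(13617 - 8) = √13609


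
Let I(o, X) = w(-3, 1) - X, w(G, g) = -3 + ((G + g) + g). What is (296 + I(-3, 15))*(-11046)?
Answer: -3059742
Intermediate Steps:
w(G, g) = -3 + G + 2*g (w(G, g) = -3 + (G + 2*g) = -3 + G + 2*g)
I(o, X) = -4 - X (I(o, X) = (-3 - 3 + 2*1) - X = (-3 - 3 + 2) - X = -4 - X)
(296 + I(-3, 15))*(-11046) = (296 + (-4 - 1*15))*(-11046) = (296 + (-4 - 15))*(-11046) = (296 - 19)*(-11046) = 277*(-11046) = -3059742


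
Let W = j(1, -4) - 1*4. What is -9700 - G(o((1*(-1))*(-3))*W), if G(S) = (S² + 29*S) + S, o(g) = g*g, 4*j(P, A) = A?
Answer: -10375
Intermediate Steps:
j(P, A) = A/4
W = -5 (W = (¼)*(-4) - 1*4 = -1 - 4 = -5)
o(g) = g²
G(S) = S² + 30*S
-9700 - G(o((1*(-1))*(-3))*W) = -9700 - ((1*(-1))*(-3))²*(-5)*(30 + ((1*(-1))*(-3))²*(-5)) = -9700 - (-1*(-3))²*(-5)*(30 + (-1*(-3))²*(-5)) = -9700 - 3²*(-5)*(30 + 3²*(-5)) = -9700 - 9*(-5)*(30 + 9*(-5)) = -9700 - (-45)*(30 - 45) = -9700 - (-45)*(-15) = -9700 - 1*675 = -9700 - 675 = -10375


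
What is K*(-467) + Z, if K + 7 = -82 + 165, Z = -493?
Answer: -35985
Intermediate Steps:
K = 76 (K = -7 + (-82 + 165) = -7 + 83 = 76)
K*(-467) + Z = 76*(-467) - 493 = -35492 - 493 = -35985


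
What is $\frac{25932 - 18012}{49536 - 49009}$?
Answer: $\frac{7920}{527} \approx 15.028$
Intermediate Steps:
$\frac{25932 - 18012}{49536 - 49009} = \frac{25932 - 18012}{527} = 7920 \cdot \frac{1}{527} = \frac{7920}{527}$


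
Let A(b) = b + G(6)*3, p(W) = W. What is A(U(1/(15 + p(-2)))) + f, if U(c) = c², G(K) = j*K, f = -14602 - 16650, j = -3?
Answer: -5290713/169 ≈ -31306.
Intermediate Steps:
f = -31252
G(K) = -3*K
A(b) = -54 + b (A(b) = b - 3*6*3 = b - 18*3 = b - 54 = -54 + b)
A(U(1/(15 + p(-2)))) + f = (-54 + (1/(15 - 2))²) - 31252 = (-54 + (1/13)²) - 31252 = (-54 + 1/169) - 31252 = -9125/169 - 31252 = -5290713/169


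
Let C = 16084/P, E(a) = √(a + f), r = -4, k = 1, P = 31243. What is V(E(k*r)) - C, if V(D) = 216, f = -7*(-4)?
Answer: 6732404/31243 ≈ 215.49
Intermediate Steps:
f = 28
E(a) = √(28 + a) (E(a) = √(a + 28) = √(28 + a))
C = 16084/31243 ≈ 0.51480
V(E(k*r)) - C = 216 - 1*16084/31243 = 216 - 16084/31243 = 6732404/31243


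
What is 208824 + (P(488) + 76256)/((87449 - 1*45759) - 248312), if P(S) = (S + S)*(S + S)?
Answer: 7191100616/34437 ≈ 2.0882e+5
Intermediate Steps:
P(S) = 4*S² (P(S) = (2*S)*(2*S) = 4*S²)
208824 + (P(488) + 76256)/((87449 - 1*45759) - 248312) = 208824 + (4*488² + 76256)/((87449 - 1*45759) - 248312) = 208824 + (4*238144 + 76256)/((87449 - 45759) - 248312) = 208824 + (952576 + 76256)/(41690 - 248312) = 208824 + 1028832/(-206622) = 208824 + 1028832*(-1/206622) = 208824 - 171472/34437 = 7191100616/34437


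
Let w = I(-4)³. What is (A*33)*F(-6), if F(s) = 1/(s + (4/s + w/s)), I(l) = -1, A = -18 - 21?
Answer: 198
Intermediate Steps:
A = -39
w = -1 (w = (-1)³ = -1)
F(s) = 1/(s + 3/s) (F(s) = 1/(s + (4/s - 1/s)) = 1/(s + 3/s))
(A*33)*F(-6) = (-39*33)*(-6/(3 + (-6)²)) = -(-7722)/(3 + 36) = -(-7722)/39 = -1287*(-2/13) = 198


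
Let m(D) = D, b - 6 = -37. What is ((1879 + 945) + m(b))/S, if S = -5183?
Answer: -2793/5183 ≈ -0.53888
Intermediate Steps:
b = -31 (b = 6 - 37 = -31)
((1879 + 945) + m(b))/S = ((1879 + 945) - 31)/(-5183) = (2824 - 31)*(-1/5183) = 2793*(-1/5183) = -2793/5183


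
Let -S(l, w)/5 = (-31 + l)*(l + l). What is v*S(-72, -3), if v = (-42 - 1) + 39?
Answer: 296640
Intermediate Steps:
v = -4 (v = -43 + 39 = -4)
S(l, w) = -10*l*(-31 + l) (S(l, w) = -5*(-31 + l)*(l + l) = -5*(-31 + l)*2*l = -10*l*(-31 + l))
v*S(-72, -3) = -40*(-72)*(31 - 1*(-72)) = -40*(-72)*(31 + 72) = -40*(-72)*103 = -4*(-74160) = 296640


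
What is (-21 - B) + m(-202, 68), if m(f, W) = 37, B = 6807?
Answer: -6791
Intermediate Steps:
(-21 - B) + m(-202, 68) = (-21 - 1*6807) + 37 = (-21 - 6807) + 37 = -6828 + 37 = -6791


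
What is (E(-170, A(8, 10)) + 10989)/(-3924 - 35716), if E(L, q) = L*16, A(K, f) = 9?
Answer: -8269/39640 ≈ -0.20860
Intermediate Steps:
E(L, q) = 16*L
(E(-170, A(8, 10)) + 10989)/(-3924 - 35716) = (16*(-170) + 10989)/(-3924 - 35716) = (-2720 + 10989)/(-39640) = 8269*(-1/39640) = -8269/39640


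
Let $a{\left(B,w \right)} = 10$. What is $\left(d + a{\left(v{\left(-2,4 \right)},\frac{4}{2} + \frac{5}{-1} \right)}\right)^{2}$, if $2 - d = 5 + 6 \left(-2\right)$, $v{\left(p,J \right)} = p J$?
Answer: $361$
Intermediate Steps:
$v{\left(p,J \right)} = J p$
$d = 9$ ($d = 2 - \left(5 + 6 \left(-2\right)\right) = 2 - \left(5 - 12\right) = 2 - -7 = 2 + 7 = 9$)
$\left(d + a{\left(v{\left(-2,4 \right)},\frac{4}{2} + \frac{5}{-1} \right)}\right)^{2} = \left(9 + 10\right)^{2} = 19^{2} = 361$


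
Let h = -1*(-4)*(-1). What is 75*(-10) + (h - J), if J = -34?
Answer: -720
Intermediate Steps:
h = -4 (h = 4*(-1) = -4)
75*(-10) + (h - J) = 75*(-10) + (-4 - 1*(-34)) = -750 + (-4 + 34) = -750 + 30 = -720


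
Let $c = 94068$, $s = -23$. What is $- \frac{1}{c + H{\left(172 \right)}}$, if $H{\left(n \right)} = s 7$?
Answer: $- \frac{1}{93907} \approx -1.0649 \cdot 10^{-5}$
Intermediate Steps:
$H{\left(n \right)} = -161$ ($H{\left(n \right)} = \left(-23\right) 7 = -161$)
$- \frac{1}{c + H{\left(172 \right)}} = - \frac{1}{94068 - 161} = - \frac{1}{93907}$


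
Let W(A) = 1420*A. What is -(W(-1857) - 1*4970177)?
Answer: 7607117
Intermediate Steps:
-(W(-1857) - 1*4970177) = -(1420*(-1857) - 1*4970177) = -(-2636940 - 4970177) = -1*(-7607117) = 7607117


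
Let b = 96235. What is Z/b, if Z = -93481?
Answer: -93481/96235 ≈ -0.97138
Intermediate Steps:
Z/b = -93481/96235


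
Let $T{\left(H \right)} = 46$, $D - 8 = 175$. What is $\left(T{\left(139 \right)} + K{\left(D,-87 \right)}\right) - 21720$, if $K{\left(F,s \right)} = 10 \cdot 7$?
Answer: $-21604$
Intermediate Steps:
$D = 183$ ($D = 8 + 175 = 183$)
$K{\left(F,s \right)} = 70$
$\left(T{\left(139 \right)} + K{\left(D,-87 \right)}\right) - 21720 = \left(46 + 70\right) - 21720 = 116 - 21720 = -21604$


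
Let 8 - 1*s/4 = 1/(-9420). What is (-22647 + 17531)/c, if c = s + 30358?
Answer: -12048180/71568451 ≈ -0.16834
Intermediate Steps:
s = 75361/2355 (s = 32 - 4/(-9420) = 32 - 4*(-1/9420) = 32 + 1/2355 = 75361/2355 ≈ 32.000)
c = 71568451/2355 (c = 75361/2355 + 30358 = 71568451/2355 ≈ 30390.)
(-22647 + 17531)/c = (-22647 + 17531)/(71568451/2355) = -5116*2355/71568451 = -12048180/71568451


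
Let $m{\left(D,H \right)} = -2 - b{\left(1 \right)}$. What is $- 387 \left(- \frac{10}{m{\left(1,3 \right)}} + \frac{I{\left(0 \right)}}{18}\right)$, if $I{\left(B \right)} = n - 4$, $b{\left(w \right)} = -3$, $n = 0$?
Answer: $3956$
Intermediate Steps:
$I{\left(B \right)} = -4$ ($I{\left(B \right)} = 0 - 4 = -4$)
$m{\left(D,H \right)} = 1$ ($m{\left(D,H \right)} = -2 - -3 = -2 + 3 = 1$)
$- 387 \left(- \frac{10}{m{\left(1,3 \right)}} + \frac{I{\left(0 \right)}}{18}\right) = - 387 \left(- \frac{10}{1} - \frac{4}{18}\right) = - 387 \left(\left(-10\right) 1 - \frac{2}{9}\right) = - 387 \left(-10 - \frac{2}{9}\right) = \left(-387\right) \left(- \frac{92}{9}\right) = 3956$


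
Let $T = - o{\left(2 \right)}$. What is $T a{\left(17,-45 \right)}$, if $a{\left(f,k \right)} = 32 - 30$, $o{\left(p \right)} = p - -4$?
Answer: $-12$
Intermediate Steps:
$o{\left(p \right)} = 4 + p$ ($o{\left(p \right)} = p + 4 = 4 + p$)
$a{\left(f,k \right)} = 2$ ($a{\left(f,k \right)} = 32 - 30 = 2$)
$T = -6$ ($T = - (4 + 2) = \left(-1\right) 6 = -6$)
$T a{\left(17,-45 \right)} = \left(-6\right) 2 = -12$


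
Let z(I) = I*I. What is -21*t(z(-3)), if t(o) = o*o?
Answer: -1701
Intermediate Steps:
z(I) = I²
t(o) = o²
-21*t(z(-3)) = -21*((-3)²)² = -21*9² = -21*81 = -1701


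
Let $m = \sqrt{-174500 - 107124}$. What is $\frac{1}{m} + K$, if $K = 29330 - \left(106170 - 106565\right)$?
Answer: $29725 - \frac{i \sqrt{70406}}{140812} \approx 29725.0 - 0.0018844 i$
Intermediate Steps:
$m = 2 i \sqrt{70406}$ ($m = \sqrt{-281624} = 2 i \sqrt{70406} \approx 530.68 i$)
$K = 29725$ ($K = 29330 - -395 = 29330 + 395 = 29725$)
$\frac{1}{m} + K = \frac{1}{2 i \sqrt{70406}} + 29725 = - \frac{i \sqrt{70406}}{140812} + 29725 = 29725 - \frac{i \sqrt{70406}}{140812}$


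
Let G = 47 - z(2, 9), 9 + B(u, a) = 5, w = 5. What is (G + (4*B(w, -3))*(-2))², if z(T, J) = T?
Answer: 5929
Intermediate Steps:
B(u, a) = -4 (B(u, a) = -9 + 5 = -4)
G = 45 (G = 47 - 1*2 = 47 - 2 = 45)
(G + (4*B(w, -3))*(-2))² = (45 + (4*(-4))*(-2))² = (45 - 16*(-2))² = (45 + 32)² = 77² = 5929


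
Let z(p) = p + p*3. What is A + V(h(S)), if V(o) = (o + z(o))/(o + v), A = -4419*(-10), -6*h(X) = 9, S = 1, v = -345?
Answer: 10207895/231 ≈ 44190.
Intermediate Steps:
z(p) = 4*p (z(p) = p + 3*p = 4*p)
h(X) = -3/2 (h(X) = -1/6*9 = -3/2)
A = 44190
V(o) = 5*o/(-345 + o) (V(o) = (o + 4*o)/(o - 345) = (5*o)/(-345 + o) = 5*o/(-345 + o))
A + V(h(S)) = 44190 + 5*(-3/2)/(-345 - 3/2) = 44190 + 5*(-3/2)/(-693/2) = 44190 + 5*(-3/2)*(-2/693) = 44190 + 5/231 = 10207895/231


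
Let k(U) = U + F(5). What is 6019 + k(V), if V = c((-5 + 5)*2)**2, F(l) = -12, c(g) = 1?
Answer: 6008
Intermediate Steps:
V = 1 (V = 1**2 = 1)
k(U) = -12 + U (k(U) = U - 12 = -12 + U)
6019 + k(V) = 6019 + (-12 + 1) = 6019 - 11 = 6008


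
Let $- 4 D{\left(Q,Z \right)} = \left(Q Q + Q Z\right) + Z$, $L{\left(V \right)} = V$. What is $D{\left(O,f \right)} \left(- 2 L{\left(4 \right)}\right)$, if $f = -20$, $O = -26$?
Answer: $2352$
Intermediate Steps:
$D{\left(Q,Z \right)} = - \frac{Z}{4} - \frac{Q^{2}}{4} - \frac{Q Z}{4}$ ($D{\left(Q,Z \right)} = - \frac{\left(Q Q + Q Z\right) + Z}{4} = - \frac{\left(Q^{2} + Q Z\right) + Z}{4} = - \frac{Z + Q^{2} + Q Z}{4} = - \frac{Z}{4} - \frac{Q^{2}}{4} - \frac{Q Z}{4}$)
$D{\left(O,f \right)} \left(- 2 L{\left(4 \right)}\right) = \left(\left(- \frac{1}{4}\right) \left(-20\right) - \frac{\left(-26\right)^{2}}{4} - \left(- \frac{13}{2}\right) \left(-20\right)\right) \left(\left(-2\right) 4\right) = \left(5 - 169 - 130\right) \left(-8\right) = \left(-294\right) \left(-8\right) = 2352$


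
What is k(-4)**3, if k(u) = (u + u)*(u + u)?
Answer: 262144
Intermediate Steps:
k(u) = 4*u**2 (k(u) = (2*u)*(2*u) = 4*u**2)
k(-4)**3 = (4*(-4)**2)**3 = (4*16)**3 = 64**3 = 262144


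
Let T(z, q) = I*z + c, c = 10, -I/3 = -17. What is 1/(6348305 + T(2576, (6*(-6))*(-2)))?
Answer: 1/6479691 ≈ 1.5433e-7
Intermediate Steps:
I = 51 (I = -3*(-17) = 51)
T(z, q) = 10 + 51*z (T(z, q) = 51*z + 10 = 10 + 51*z)
1/(6348305 + T(2576, (6*(-6))*(-2))) = 1/(6348305 + (10 + 51*2576)) = 1/(6348305 + (10 + 131376)) = 1/(6348305 + 131386) = 1/6479691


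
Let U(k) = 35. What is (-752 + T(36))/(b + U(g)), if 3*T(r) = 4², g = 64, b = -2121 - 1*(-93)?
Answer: 2240/5979 ≈ 0.37464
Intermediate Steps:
b = -2028 (b = -2121 + 93 = -2028)
T(r) = 16/3 (T(r) = (⅓)*4² = (⅓)*16 = 16/3)
(-752 + T(36))/(b + U(g)) = (-752 + 16/3)/(-2028 + 35) = -2240/3/(-1993) = -2240/3*(-1/1993) = 2240/5979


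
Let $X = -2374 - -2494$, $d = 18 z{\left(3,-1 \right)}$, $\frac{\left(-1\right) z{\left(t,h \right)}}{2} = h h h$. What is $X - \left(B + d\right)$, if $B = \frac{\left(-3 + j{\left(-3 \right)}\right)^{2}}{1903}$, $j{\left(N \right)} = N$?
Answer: $\frac{159816}{1903} \approx 83.981$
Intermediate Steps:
$z{\left(t,h \right)} = - 2 h^{3}$ ($z{\left(t,h \right)} = - 2 h h h = - 2 h^{2} h = - 2 h^{3}$)
$d = 36$ ($d = 18 \left(- 2 \left(-1\right)^{3}\right) = 18 \left(\left(-2\right) \left(-1\right)\right) = 18 \cdot 2 = 36$)
$B = \frac{36}{1903}$ ($B = \frac{\left(-3 - 3\right)^{2}}{1903} = \left(-6\right)^{2} \cdot \frac{1}{1903} = 36 \cdot \frac{1}{1903} = \frac{36}{1903} \approx 0.018918$)
$X = 120$ ($X = -2374 + 2494 = 120$)
$X - \left(B + d\right) = 120 - \left(\frac{36}{1903} + 36\right) = 120 - \frac{68544}{1903} = \frac{159816}{1903}$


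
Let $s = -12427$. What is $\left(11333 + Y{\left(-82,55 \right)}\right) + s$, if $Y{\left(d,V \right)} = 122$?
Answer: $-972$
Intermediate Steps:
$\left(11333 + Y{\left(-82,55 \right)}\right) + s = \left(11333 + 122\right) - 12427 = 11455 - 12427 = -972$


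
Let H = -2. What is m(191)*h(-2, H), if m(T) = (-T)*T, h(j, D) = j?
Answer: 72962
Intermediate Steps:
m(T) = -T²
m(191)*h(-2, H) = -1*191²*(-2) = -1*36481*(-2) = -36481*(-2) = 72962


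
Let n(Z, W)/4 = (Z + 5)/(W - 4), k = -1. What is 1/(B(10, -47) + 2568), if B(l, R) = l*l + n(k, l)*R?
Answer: 3/7628 ≈ 0.00039329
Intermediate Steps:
n(Z, W) = 4*(5 + Z)/(-4 + W) (n(Z, W) = 4*((Z + 5)/(W - 4)) = 4*((5 + Z)/(-4 + W)) = 4*(5 + Z)/(-4 + W))
B(l, R) = l² + 16*R/(-4 + l) (B(l, R) = l*l + (4*(5 - 1)/(-4 + l))*R = l² + (4*4/(-4 + l))*R = l² + (16/(-4 + l))*R = l² + 16*R/(-4 + l))
1/(B(10, -47) + 2568) = 1/((16*(-47) + 10²*(-4 + 10))/(-4 + 10) + 2568) = 1/((-752 + 100*6)/6 + 2568) = 1/((-752 + 600)/6 + 2568) = 1/((⅙)*(-152) + 2568) = 1/(-76/3 + 2568) = 1/(7628/3) = 3/7628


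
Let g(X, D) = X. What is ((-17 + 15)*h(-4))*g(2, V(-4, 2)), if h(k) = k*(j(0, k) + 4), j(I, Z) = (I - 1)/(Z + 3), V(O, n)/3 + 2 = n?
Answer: 80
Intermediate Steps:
V(O, n) = -6 + 3*n
j(I, Z) = (-1 + I)/(3 + Z)
h(k) = k*(4 - 1/(3 + k)) (h(k) = k*((-1 + 0)/(3 + k) + 4) = k*(-1/(3 + k) + 4) = k*(4 - 1/(3 + k)))
((-17 + 15)*h(-4))*g(2, V(-4, 2)) = ((-17 + 15)*(-4*(11 + 4*(-4))/(3 - 4)))*2 = -(-8)*(11 - 16)/(-1)*2 = -(-8)*(-1)*(-5)*2 = -2*(-20)*2 = 40*2 = 80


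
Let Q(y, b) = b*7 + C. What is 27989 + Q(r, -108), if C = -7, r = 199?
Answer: 27226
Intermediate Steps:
Q(y, b) = -7 + 7*b (Q(y, b) = b*7 - 7 = 7*b - 7 = -7 + 7*b)
27989 + Q(r, -108) = 27989 + (-7 + 7*(-108)) = 27989 + (-7 - 756) = 27989 - 763 = 27226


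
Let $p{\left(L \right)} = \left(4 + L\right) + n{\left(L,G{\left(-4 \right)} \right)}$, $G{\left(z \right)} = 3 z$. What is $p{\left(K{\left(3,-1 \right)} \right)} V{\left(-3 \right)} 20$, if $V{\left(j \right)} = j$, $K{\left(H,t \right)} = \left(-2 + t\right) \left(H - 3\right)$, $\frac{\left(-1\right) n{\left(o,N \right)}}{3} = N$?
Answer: $-2400$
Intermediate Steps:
$n{\left(o,N \right)} = - 3 N$
$K{\left(H,t \right)} = \left(-3 + H\right) \left(-2 + t\right)$ ($K{\left(H,t \right)} = \left(-2 + t\right) \left(-3 + H\right) = \left(-3 + H\right) \left(-2 + t\right)$)
$p{\left(L \right)} = 40 + L$ ($p{\left(L \right)} = \left(4 + L\right) - 3 \cdot 3 \left(-4\right) = \left(4 + L\right) - -36 = \left(4 + L\right) + 36 = 40 + L$)
$p{\left(K{\left(3,-1 \right)} \right)} V{\left(-3 \right)} 20 = \left(40 + \left(6 - -3 - 6 + 3 \left(-1\right)\right)\right) \left(-3\right) 20 = \left(40 + \left(6 + 3 - 6 - 3\right)\right) \left(-3\right) 20 = \left(40 + 0\right) \left(-3\right) 20 = 40 \left(-3\right) 20 = \left(-120\right) 20 = -2400$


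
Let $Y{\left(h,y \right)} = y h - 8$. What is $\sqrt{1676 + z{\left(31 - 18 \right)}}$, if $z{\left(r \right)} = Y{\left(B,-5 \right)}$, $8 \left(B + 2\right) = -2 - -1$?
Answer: $\frac{\sqrt{26858}}{4} \approx 40.971$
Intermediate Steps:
$B = - \frac{17}{8}$ ($B = -2 + \frac{-2 - -1}{8} = -2 + \frac{-2 + 1}{8} = -2 + \frac{1}{8} \left(-1\right) = -2 - \frac{1}{8} = - \frac{17}{8} \approx -2.125$)
$Y{\left(h,y \right)} = -8 + h y$ ($Y{\left(h,y \right)} = h y - 8 = -8 + h y$)
$z{\left(r \right)} = \frac{21}{8}$ ($z{\left(r \right)} = -8 - - \frac{85}{8} = -8 + \frac{85}{8} = \frac{21}{8}$)
$\sqrt{1676 + z{\left(31 - 18 \right)}} = \sqrt{1676 + \frac{21}{8}} = \sqrt{\frac{13429}{8}} = \frac{\sqrt{26858}}{4}$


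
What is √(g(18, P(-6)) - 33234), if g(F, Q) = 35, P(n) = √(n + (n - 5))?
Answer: I*√33199 ≈ 182.21*I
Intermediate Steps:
P(n) = √(-5 + 2*n) (P(n) = √(n + (-5 + n)) = √(-5 + 2*n))
√(g(18, P(-6)) - 33234) = √(35 - 33234) = √(-33199) = I*√33199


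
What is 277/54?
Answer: 277/54 ≈ 5.1296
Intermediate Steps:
277/54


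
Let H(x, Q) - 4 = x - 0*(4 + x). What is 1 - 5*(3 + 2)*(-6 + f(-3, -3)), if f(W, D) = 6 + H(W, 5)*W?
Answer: 76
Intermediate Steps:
H(x, Q) = 4 + x (H(x, Q) = 4 + (x - 0*(4 + x)) = 4 + (x - 1*0) = 4 + (x + 0) = 4 + x)
f(W, D) = 6 + W*(4 + W) (f(W, D) = 6 + (4 + W)*W = 6 + W*(4 + W))
1 - 5*(3 + 2)*(-6 + f(-3, -3)) = 1 - 5*(3 + 2)*(-6 + (6 - 3*(4 - 3))) = 1 - 25*(-6 + (6 - 3*1)) = 1 - 25*(-6 + (6 - 3)) = 1 - 25*(-6 + 3) = 1 - 25*(-3) = 1 - 5*(-15) = 1 + 75 = 76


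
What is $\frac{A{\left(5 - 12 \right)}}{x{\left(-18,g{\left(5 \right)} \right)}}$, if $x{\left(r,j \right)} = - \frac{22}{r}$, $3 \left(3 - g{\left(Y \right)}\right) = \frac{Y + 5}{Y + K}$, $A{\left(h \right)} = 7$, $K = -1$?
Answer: $\frac{63}{11} \approx 5.7273$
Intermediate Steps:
$g{\left(Y \right)} = 3 - \frac{5 + Y}{3 \left(-1 + Y\right)}$ ($g{\left(Y \right)} = 3 - \frac{\left(Y + 5\right) \frac{1}{Y - 1}}{3} = 3 - \frac{\left(5 + Y\right) \frac{1}{-1 + Y}}{3} = 3 - \frac{\frac{1}{-1 + Y} \left(5 + Y\right)}{3} = 3 - \frac{5 + Y}{3 \left(-1 + Y\right)}$)
$\frac{A{\left(5 - 12 \right)}}{x{\left(-18,g{\left(5 \right)} \right)}} = \frac{7}{\left(-22\right) \frac{1}{-18}} = \frac{7}{\left(-22\right) \left(- \frac{1}{18}\right)} = \frac{7}{\frac{11}{9}} = 7 \cdot \frac{9}{11} = \frac{63}{11}$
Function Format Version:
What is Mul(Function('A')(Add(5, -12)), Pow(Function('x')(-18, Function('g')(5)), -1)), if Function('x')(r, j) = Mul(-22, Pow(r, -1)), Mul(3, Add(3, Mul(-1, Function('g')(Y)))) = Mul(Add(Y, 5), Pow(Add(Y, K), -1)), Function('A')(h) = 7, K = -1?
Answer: Rational(63, 11) ≈ 5.7273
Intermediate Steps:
Function('g')(Y) = Add(3, Mul(Rational(-1, 3), Pow(Add(-1, Y), -1), Add(5, Y))) (Function('g')(Y) = Add(3, Mul(Rational(-1, 3), Mul(Add(Y, 5), Pow(Add(Y, -1), -1)))) = Add(3, Mul(Rational(-1, 3), Mul(Add(5, Y), Pow(Add(-1, Y), -1)))) = Add(3, Mul(Rational(-1, 3), Mul(Pow(Add(-1, Y), -1), Add(5, Y)))) = Add(3, Mul(Rational(-1, 3), Pow(Add(-1, Y), -1), Add(5, Y))))
Mul(Function('A')(Add(5, -12)), Pow(Function('x')(-18, Function('g')(5)), -1)) = Mul(7, Pow(Mul(-22, Pow(-18, -1)), -1)) = Mul(7, Pow(Mul(-22, Rational(-1, 18)), -1)) = Mul(7, Pow(Rational(11, 9), -1)) = Mul(7, Rational(9, 11)) = Rational(63, 11)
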